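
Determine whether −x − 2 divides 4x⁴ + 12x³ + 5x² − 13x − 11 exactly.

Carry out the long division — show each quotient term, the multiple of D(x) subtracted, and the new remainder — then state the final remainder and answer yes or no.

R(x) = 3, so D(x) is not a factor of P(x). no

Step 1: lead(4x⁴ + 12x³ + 5x² − 13x − 11) ÷ lead(D) = 4x⁴ ÷ −x = −4x³. Subtract (−4x³)·D = 4x⁴ + 8x³. Remainder: 4x³ + 5x² − 13x − 11.
Step 2: lead(4x³ + 5x² − 13x − 11) ÷ lead(D) = 4x³ ÷ −x = −4x². Subtract (−4x²)·D = 4x³ + 8x². Remainder: −3x² − 13x − 11.
Step 3: lead(−3x² − 13x − 11) ÷ lead(D) = −3x² ÷ −x = 3x. Subtract (3x)·D = −3x² − 6x. Remainder: −7x − 11.
Step 4: lead(−7x − 11) ÷ lead(D) = −7x ÷ −x = 7. Subtract (7)·D = −7x − 14. Remainder: 3.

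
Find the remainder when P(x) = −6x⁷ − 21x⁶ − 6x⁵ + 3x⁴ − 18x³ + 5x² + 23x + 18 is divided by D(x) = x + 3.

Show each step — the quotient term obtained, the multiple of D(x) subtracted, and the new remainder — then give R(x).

Step 1: lead(−6x⁷ − 21x⁶ − 6x⁵ + 3x⁴ − 18x³ + 5x² + 23x + 18) ÷ lead(D) = −6x⁷ ÷ x = −6x⁶. Subtract (−6x⁶)·D = −6x⁷ − 18x⁶. Remainder: −3x⁶ − 6x⁵ + 3x⁴ − 18x³ + 5x² + 23x + 18.
Step 2: lead(−3x⁶ − 6x⁵ + 3x⁴ − 18x³ + 5x² + 23x + 18) ÷ lead(D) = −3x⁶ ÷ x = −3x⁵. Subtract (−3x⁵)·D = −3x⁶ − 9x⁵. Remainder: 3x⁵ + 3x⁴ − 18x³ + 5x² + 23x + 18.
Step 3: lead(3x⁵ + 3x⁴ − 18x³ + 5x² + 23x + 18) ÷ lead(D) = 3x⁵ ÷ x = 3x⁴. Subtract (3x⁴)·D = 3x⁵ + 9x⁴. Remainder: −6x⁴ − 18x³ + 5x² + 23x + 18.
Step 4: lead(−6x⁴ − 18x³ + 5x² + 23x + 18) ÷ lead(D) = −6x⁴ ÷ x = −6x³. Subtract (−6x³)·D = −6x⁴ − 18x³. Remainder: 5x² + 23x + 18.
Step 5: lead(5x² + 23x + 18) ÷ lead(D) = 5x² ÷ x = 5x. Subtract (5x)·D = 5x² + 15x. Remainder: 8x + 18.
Step 6: lead(8x + 18) ÷ lead(D) = 8x ÷ x = 8. Subtract (8)·D = 8x + 24. Remainder: −6.

R(x) = −6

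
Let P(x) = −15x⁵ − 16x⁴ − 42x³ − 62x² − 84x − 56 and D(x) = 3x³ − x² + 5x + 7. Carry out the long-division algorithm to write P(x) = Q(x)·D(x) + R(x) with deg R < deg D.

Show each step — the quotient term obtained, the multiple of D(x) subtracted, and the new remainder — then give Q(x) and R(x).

Step 1: lead(−15x⁵ − 16x⁴ − 42x³ − 62x² − 84x − 56) ÷ lead(D) = −15x⁵ ÷ 3x³ = −5x². Subtract (−5x²)·D = −15x⁵ + 5x⁴ − 25x³ − 35x². Remainder: −21x⁴ − 17x³ − 27x² − 84x − 56.
Step 2: lead(−21x⁴ − 17x³ − 27x² − 84x − 56) ÷ lead(D) = −21x⁴ ÷ 3x³ = −7x. Subtract (−7x)·D = −21x⁴ + 7x³ − 35x² − 49x. Remainder: −24x³ + 8x² − 35x − 56.
Step 3: lead(−24x³ + 8x² − 35x − 56) ÷ lead(D) = −24x³ ÷ 3x³ = −8. Subtract (−8)·D = −24x³ + 8x² − 40x − 56. Remainder: 5x.

Q(x) = −5x² − 7x − 8; R(x) = 5x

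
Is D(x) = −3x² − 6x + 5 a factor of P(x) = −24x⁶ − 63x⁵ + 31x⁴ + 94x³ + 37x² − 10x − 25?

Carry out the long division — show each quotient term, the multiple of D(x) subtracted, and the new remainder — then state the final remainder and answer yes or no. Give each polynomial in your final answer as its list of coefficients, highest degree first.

R = [-1, 5], so D(x) is not a factor of P(x). no

Step 1: lead(−24x⁶ − 63x⁵ + 31x⁴ + 94x³ + 37x² − 10x − 25) ÷ lead(D) = −24x⁶ ÷ −3x² = 8x⁴. Subtract (8x⁴)·D = −24x⁶ − 48x⁵ + 40x⁴. Remainder: −15x⁵ − 9x⁴ + 94x³ + 37x² − 10x − 25.
Step 2: lead(−15x⁵ − 9x⁴ + 94x³ + 37x² − 10x − 25) ÷ lead(D) = −15x⁵ ÷ −3x² = 5x³. Subtract (5x³)·D = −15x⁵ − 30x⁴ + 25x³. Remainder: 21x⁴ + 69x³ + 37x² − 10x − 25.
Step 3: lead(21x⁴ + 69x³ + 37x² − 10x − 25) ÷ lead(D) = 21x⁴ ÷ −3x² = −7x². Subtract (−7x²)·D = 21x⁴ + 42x³ − 35x². Remainder: 27x³ + 72x² − 10x − 25.
Step 4: lead(27x³ + 72x² − 10x − 25) ÷ lead(D) = 27x³ ÷ −3x² = −9x. Subtract (−9x)·D = 27x³ + 54x² − 45x. Remainder: 18x² + 35x − 25.
Step 5: lead(18x² + 35x − 25) ÷ lead(D) = 18x² ÷ −3x² = −6. Subtract (−6)·D = 18x² + 36x − 30. Remainder: −x + 5.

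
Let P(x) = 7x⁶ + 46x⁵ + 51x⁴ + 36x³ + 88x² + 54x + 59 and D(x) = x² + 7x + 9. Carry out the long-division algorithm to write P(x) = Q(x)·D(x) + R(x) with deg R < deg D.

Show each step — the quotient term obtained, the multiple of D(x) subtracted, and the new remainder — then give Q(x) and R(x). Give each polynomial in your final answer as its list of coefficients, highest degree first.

Step 1: lead(7x⁶ + 46x⁵ + 51x⁴ + 36x³ + 88x² + 54x + 59) ÷ lead(D) = 7x⁶ ÷ x² = 7x⁴. Subtract (7x⁴)·D = 7x⁶ + 49x⁵ + 63x⁴. Remainder: −3x⁵ − 12x⁴ + 36x³ + 88x² + 54x + 59.
Step 2: lead(−3x⁵ − 12x⁴ + 36x³ + 88x² + 54x + 59) ÷ lead(D) = −3x⁵ ÷ x² = −3x³. Subtract (−3x³)·D = −3x⁵ − 21x⁴ − 27x³. Remainder: 9x⁴ + 63x³ + 88x² + 54x + 59.
Step 3: lead(9x⁴ + 63x³ + 88x² + 54x + 59) ÷ lead(D) = 9x⁴ ÷ x² = 9x². Subtract (9x²)·D = 9x⁴ + 63x³ + 81x². Remainder: 7x² + 54x + 59.
Step 4: lead(7x² + 54x + 59) ÷ lead(D) = 7x² ÷ x² = 7. Subtract (7)·D = 7x² + 49x + 63. Remainder: 5x − 4.

Q = [7, -3, 9, 0, 7]; R = [5, -4]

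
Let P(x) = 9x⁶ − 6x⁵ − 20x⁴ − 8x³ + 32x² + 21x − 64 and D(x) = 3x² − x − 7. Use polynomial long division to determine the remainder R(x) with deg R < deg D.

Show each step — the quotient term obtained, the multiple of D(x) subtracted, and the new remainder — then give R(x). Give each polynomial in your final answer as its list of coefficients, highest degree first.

Step 1: lead(9x⁶ − 6x⁵ − 20x⁴ − 8x³ + 32x² + 21x − 64) ÷ lead(D) = 9x⁶ ÷ 3x² = 3x⁴. Subtract (3x⁴)·D = 9x⁶ − 3x⁵ − 21x⁴. Remainder: −3x⁵ + x⁴ − 8x³ + 32x² + 21x − 64.
Step 2: lead(−3x⁵ + x⁴ − 8x³ + 32x² + 21x − 64) ÷ lead(D) = −3x⁵ ÷ 3x² = −x³. Subtract (−x³)·D = −3x⁵ + x⁴ + 7x³. Remainder: −15x³ + 32x² + 21x − 64.
Step 3: lead(−15x³ + 32x² + 21x − 64) ÷ lead(D) = −15x³ ÷ 3x² = −5x. Subtract (−5x)·D = −15x³ + 5x² + 35x. Remainder: 27x² − 14x − 64.
Step 4: lead(27x² − 14x − 64) ÷ lead(D) = 27x² ÷ 3x² = 9. Subtract (9)·D = 27x² − 9x − 63. Remainder: −5x − 1.

R = [-5, -1]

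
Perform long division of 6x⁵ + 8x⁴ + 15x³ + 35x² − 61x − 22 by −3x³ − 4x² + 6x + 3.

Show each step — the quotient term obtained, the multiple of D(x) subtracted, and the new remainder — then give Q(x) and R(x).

Q(x) = −2x² − 9; R(x) = 5x² − 7x + 5

Step 1: lead(6x⁵ + 8x⁴ + 15x³ + 35x² − 61x − 22) ÷ lead(D) = 6x⁵ ÷ −3x³ = −2x². Subtract (−2x²)·D = 6x⁵ + 8x⁴ − 12x³ − 6x². Remainder: 27x³ + 41x² − 61x − 22.
Step 2: lead(27x³ + 41x² − 61x − 22) ÷ lead(D) = 27x³ ÷ −3x³ = −9. Subtract (−9)·D = 27x³ + 36x² − 54x − 27. Remainder: 5x² − 7x + 5.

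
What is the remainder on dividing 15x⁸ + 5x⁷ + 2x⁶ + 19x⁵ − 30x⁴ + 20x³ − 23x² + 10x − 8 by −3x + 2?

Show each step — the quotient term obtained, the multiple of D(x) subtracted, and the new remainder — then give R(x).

R(x) = −8

Step 1: lead(15x⁸ + 5x⁷ + 2x⁶ + 19x⁵ − 30x⁴ + 20x³ − 23x² + 10x − 8) ÷ lead(D) = 15x⁸ ÷ −3x = −5x⁷. Subtract (−5x⁷)·D = 15x⁸ − 10x⁷. Remainder: 15x⁷ + 2x⁶ + 19x⁵ − 30x⁴ + 20x³ − 23x² + 10x − 8.
Step 2: lead(15x⁷ + 2x⁶ + 19x⁵ − 30x⁴ + 20x³ − 23x² + 10x − 8) ÷ lead(D) = 15x⁷ ÷ −3x = −5x⁶. Subtract (−5x⁶)·D = 15x⁷ − 10x⁶. Remainder: 12x⁶ + 19x⁵ − 30x⁴ + 20x³ − 23x² + 10x − 8.
Step 3: lead(12x⁶ + 19x⁵ − 30x⁴ + 20x³ − 23x² + 10x − 8) ÷ lead(D) = 12x⁶ ÷ −3x = −4x⁵. Subtract (−4x⁵)·D = 12x⁶ − 8x⁵. Remainder: 27x⁵ − 30x⁴ + 20x³ − 23x² + 10x − 8.
Step 4: lead(27x⁵ − 30x⁴ + 20x³ − 23x² + 10x − 8) ÷ lead(D) = 27x⁵ ÷ −3x = −9x⁴. Subtract (−9x⁴)·D = 27x⁵ − 18x⁴. Remainder: −12x⁴ + 20x³ − 23x² + 10x − 8.
Step 5: lead(−12x⁴ + 20x³ − 23x² + 10x − 8) ÷ lead(D) = −12x⁴ ÷ −3x = 4x³. Subtract (4x³)·D = −12x⁴ + 8x³. Remainder: 12x³ − 23x² + 10x − 8.
Step 6: lead(12x³ − 23x² + 10x − 8) ÷ lead(D) = 12x³ ÷ −3x = −4x². Subtract (−4x²)·D = 12x³ − 8x². Remainder: −15x² + 10x − 8.
Step 7: lead(−15x² + 10x − 8) ÷ lead(D) = −15x² ÷ −3x = 5x. Subtract (5x)·D = −15x² + 10x. Remainder: −8.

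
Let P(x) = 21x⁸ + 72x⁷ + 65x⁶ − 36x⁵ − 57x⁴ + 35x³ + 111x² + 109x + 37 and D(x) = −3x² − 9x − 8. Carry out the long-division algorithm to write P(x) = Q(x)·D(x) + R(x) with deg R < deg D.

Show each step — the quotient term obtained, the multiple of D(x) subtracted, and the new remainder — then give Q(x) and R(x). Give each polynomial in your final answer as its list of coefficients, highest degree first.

Step 1: lead(21x⁸ + 72x⁷ + 65x⁶ − 36x⁵ − 57x⁴ + 35x³ + 111x² + 109x + 37) ÷ lead(D) = 21x⁸ ÷ −3x² = −7x⁶. Subtract (−7x⁶)·D = 21x⁸ + 63x⁷ + 56x⁶. Remainder: 9x⁷ + 9x⁶ − 36x⁵ − 57x⁴ + 35x³ + 111x² + 109x + 37.
Step 2: lead(9x⁷ + 9x⁶ − 36x⁵ − 57x⁴ + 35x³ + 111x² + 109x + 37) ÷ lead(D) = 9x⁷ ÷ −3x² = −3x⁵. Subtract (−3x⁵)·D = 9x⁷ + 27x⁶ + 24x⁵. Remainder: −18x⁶ − 60x⁵ − 57x⁴ + 35x³ + 111x² + 109x + 37.
Step 3: lead(−18x⁶ − 60x⁵ − 57x⁴ + 35x³ + 111x² + 109x + 37) ÷ lead(D) = −18x⁶ ÷ −3x² = 6x⁴. Subtract (6x⁴)·D = −18x⁶ − 54x⁵ − 48x⁴. Remainder: −6x⁵ − 9x⁴ + 35x³ + 111x² + 109x + 37.
Step 4: lead(−6x⁵ − 9x⁴ + 35x³ + 111x² + 109x + 37) ÷ lead(D) = −6x⁵ ÷ −3x² = 2x³. Subtract (2x³)·D = −6x⁵ − 18x⁴ − 16x³. Remainder: 9x⁴ + 51x³ + 111x² + 109x + 37.
Step 5: lead(9x⁴ + 51x³ + 111x² + 109x + 37) ÷ lead(D) = 9x⁴ ÷ −3x² = −3x². Subtract (−3x²)·D = 9x⁴ + 27x³ + 24x². Remainder: 24x³ + 87x² + 109x + 37.
Step 6: lead(24x³ + 87x² + 109x + 37) ÷ lead(D) = 24x³ ÷ −3x² = −8x. Subtract (−8x)·D = 24x³ + 72x² + 64x. Remainder: 15x² + 45x + 37.
Step 7: lead(15x² + 45x + 37) ÷ lead(D) = 15x² ÷ −3x² = −5. Subtract (−5)·D = 15x² + 45x + 40. Remainder: −3.

Q = [-7, -3, 6, 2, -3, -8, -5]; R = [-3]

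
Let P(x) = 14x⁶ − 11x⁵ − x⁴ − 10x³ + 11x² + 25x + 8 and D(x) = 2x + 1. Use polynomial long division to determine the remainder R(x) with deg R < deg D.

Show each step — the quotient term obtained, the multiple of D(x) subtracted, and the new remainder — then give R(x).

Step 1: lead(14x⁶ − 11x⁵ − x⁴ − 10x³ + 11x² + 25x + 8) ÷ lead(D) = 14x⁶ ÷ 2x = 7x⁵. Subtract (7x⁵)·D = 14x⁶ + 7x⁵. Remainder: −18x⁵ − x⁴ − 10x³ + 11x² + 25x + 8.
Step 2: lead(−18x⁵ − x⁴ − 10x³ + 11x² + 25x + 8) ÷ lead(D) = −18x⁵ ÷ 2x = −9x⁴. Subtract (−9x⁴)·D = −18x⁵ − 9x⁴. Remainder: 8x⁴ − 10x³ + 11x² + 25x + 8.
Step 3: lead(8x⁴ − 10x³ + 11x² + 25x + 8) ÷ lead(D) = 8x⁴ ÷ 2x = 4x³. Subtract (4x³)·D = 8x⁴ + 4x³. Remainder: −14x³ + 11x² + 25x + 8.
Step 4: lead(−14x³ + 11x² + 25x + 8) ÷ lead(D) = −14x³ ÷ 2x = −7x². Subtract (−7x²)·D = −14x³ − 7x². Remainder: 18x² + 25x + 8.
Step 5: lead(18x² + 25x + 8) ÷ lead(D) = 18x² ÷ 2x = 9x. Subtract (9x)·D = 18x² + 9x. Remainder: 16x + 8.
Step 6: lead(16x + 8) ÷ lead(D) = 16x ÷ 2x = 8. Subtract (8)·D = 16x + 8. Remainder: 0.

R(x) = 0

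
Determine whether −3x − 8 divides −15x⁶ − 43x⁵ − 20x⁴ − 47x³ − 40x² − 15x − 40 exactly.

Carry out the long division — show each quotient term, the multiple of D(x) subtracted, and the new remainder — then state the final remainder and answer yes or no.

Step 1: lead(−15x⁶ − 43x⁵ − 20x⁴ − 47x³ − 40x² − 15x − 40) ÷ lead(D) = −15x⁶ ÷ −3x = 5x⁵. Subtract (5x⁵)·D = −15x⁶ − 40x⁵. Remainder: −3x⁵ − 20x⁴ − 47x³ − 40x² − 15x − 40.
Step 2: lead(−3x⁵ − 20x⁴ − 47x³ − 40x² − 15x − 40) ÷ lead(D) = −3x⁵ ÷ −3x = x⁴. Subtract (x⁴)·D = −3x⁵ − 8x⁴. Remainder: −12x⁴ − 47x³ − 40x² − 15x − 40.
Step 3: lead(−12x⁴ − 47x³ − 40x² − 15x − 40) ÷ lead(D) = −12x⁴ ÷ −3x = 4x³. Subtract (4x³)·D = −12x⁴ − 32x³. Remainder: −15x³ − 40x² − 15x − 40.
Step 4: lead(−15x³ − 40x² − 15x − 40) ÷ lead(D) = −15x³ ÷ −3x = 5x². Subtract (5x²)·D = −15x³ − 40x². Remainder: −15x − 40.
Step 5: lead(−15x − 40) ÷ lead(D) = −15x ÷ −3x = 5. Subtract (5)·D = −15x − 40. Remainder: 0.

R(x) = 0, so D(x) is a factor of P(x). yes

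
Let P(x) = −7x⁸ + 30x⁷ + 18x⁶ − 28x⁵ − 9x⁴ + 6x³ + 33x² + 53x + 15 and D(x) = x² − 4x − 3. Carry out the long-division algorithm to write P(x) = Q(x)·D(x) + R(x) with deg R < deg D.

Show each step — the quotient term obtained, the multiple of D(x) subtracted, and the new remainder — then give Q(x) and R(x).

Step 1: lead(−7x⁸ + 30x⁷ + 18x⁶ − 28x⁵ − 9x⁴ + 6x³ + 33x² + 53x + 15) ÷ lead(D) = −7x⁸ ÷ x² = −7x⁶. Subtract (−7x⁶)·D = −7x⁸ + 28x⁷ + 21x⁶. Remainder: 2x⁷ − 3x⁶ − 28x⁵ − 9x⁴ + 6x³ + 33x² + 53x + 15.
Step 2: lead(2x⁷ − 3x⁶ − 28x⁵ − 9x⁴ + 6x³ + 33x² + 53x + 15) ÷ lead(D) = 2x⁷ ÷ x² = 2x⁵. Subtract (2x⁵)·D = 2x⁷ − 8x⁶ − 6x⁵. Remainder: 5x⁶ − 22x⁵ − 9x⁴ + 6x³ + 33x² + 53x + 15.
Step 3: lead(5x⁶ − 22x⁵ − 9x⁴ + 6x³ + 33x² + 53x + 15) ÷ lead(D) = 5x⁶ ÷ x² = 5x⁴. Subtract (5x⁴)·D = 5x⁶ − 20x⁵ − 15x⁴. Remainder: −2x⁵ + 6x⁴ + 6x³ + 33x² + 53x + 15.
Step 4: lead(−2x⁵ + 6x⁴ + 6x³ + 33x² + 53x + 15) ÷ lead(D) = −2x⁵ ÷ x² = −2x³. Subtract (−2x³)·D = −2x⁵ + 8x⁴ + 6x³. Remainder: −2x⁴ + 33x² + 53x + 15.
Step 5: lead(−2x⁴ + 33x² + 53x + 15) ÷ lead(D) = −2x⁴ ÷ x² = −2x². Subtract (−2x²)·D = −2x⁴ + 8x³ + 6x². Remainder: −8x³ + 27x² + 53x + 15.
Step 6: lead(−8x³ + 27x² + 53x + 15) ÷ lead(D) = −8x³ ÷ x² = −8x. Subtract (−8x)·D = −8x³ + 32x² + 24x. Remainder: −5x² + 29x + 15.
Step 7: lead(−5x² + 29x + 15) ÷ lead(D) = −5x² ÷ x² = −5. Subtract (−5)·D = −5x² + 20x + 15. Remainder: 9x.

Q(x) = −7x⁶ + 2x⁵ + 5x⁴ − 2x³ − 2x² − 8x − 5; R(x) = 9x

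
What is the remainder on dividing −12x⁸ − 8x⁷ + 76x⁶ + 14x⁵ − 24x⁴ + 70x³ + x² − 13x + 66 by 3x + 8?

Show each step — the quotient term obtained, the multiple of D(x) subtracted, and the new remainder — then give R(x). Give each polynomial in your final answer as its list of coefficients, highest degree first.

Step 1: lead(−12x⁸ − 8x⁷ + 76x⁶ + 14x⁵ − 24x⁴ + 70x³ + x² − 13x + 66) ÷ lead(D) = −12x⁸ ÷ 3x = −4x⁷. Subtract (−4x⁷)·D = −12x⁸ − 32x⁷. Remainder: 24x⁷ + 76x⁶ + 14x⁵ − 24x⁴ + 70x³ + x² − 13x + 66.
Step 2: lead(24x⁷ + 76x⁶ + 14x⁵ − 24x⁴ + 70x³ + x² − 13x + 66) ÷ lead(D) = 24x⁷ ÷ 3x = 8x⁶. Subtract (8x⁶)·D = 24x⁷ + 64x⁶. Remainder: 12x⁶ + 14x⁵ − 24x⁴ + 70x³ + x² − 13x + 66.
Step 3: lead(12x⁶ + 14x⁵ − 24x⁴ + 70x³ + x² − 13x + 66) ÷ lead(D) = 12x⁶ ÷ 3x = 4x⁵. Subtract (4x⁵)·D = 12x⁶ + 32x⁵. Remainder: −18x⁵ − 24x⁴ + 70x³ + x² − 13x + 66.
Step 4: lead(−18x⁵ − 24x⁴ + 70x³ + x² − 13x + 66) ÷ lead(D) = −18x⁵ ÷ 3x = −6x⁴. Subtract (−6x⁴)·D = −18x⁵ − 48x⁴. Remainder: 24x⁴ + 70x³ + x² − 13x + 66.
Step 5: lead(24x⁴ + 70x³ + x² − 13x + 66) ÷ lead(D) = 24x⁴ ÷ 3x = 8x³. Subtract (8x³)·D = 24x⁴ + 64x³. Remainder: 6x³ + x² − 13x + 66.
Step 6: lead(6x³ + x² − 13x + 66) ÷ lead(D) = 6x³ ÷ 3x = 2x². Subtract (2x²)·D = 6x³ + 16x². Remainder: −15x² − 13x + 66.
Step 7: lead(−15x² − 13x + 66) ÷ lead(D) = −15x² ÷ 3x = −5x. Subtract (−5x)·D = −15x² − 40x. Remainder: 27x + 66.
Step 8: lead(27x + 66) ÷ lead(D) = 27x ÷ 3x = 9. Subtract (9)·D = 27x + 72. Remainder: −6.

R = [-6]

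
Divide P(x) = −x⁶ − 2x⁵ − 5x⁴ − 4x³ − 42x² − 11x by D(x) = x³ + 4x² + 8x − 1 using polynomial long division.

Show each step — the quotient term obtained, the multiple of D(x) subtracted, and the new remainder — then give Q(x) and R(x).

Step 1: lead(−x⁶ − 2x⁵ − 5x⁴ − 4x³ − 42x² − 11x) ÷ lead(D) = −x⁶ ÷ x³ = −x³. Subtract (−x³)·D = −x⁶ − 4x⁵ − 8x⁴ + x³. Remainder: 2x⁵ + 3x⁴ − 5x³ − 42x² − 11x.
Step 2: lead(2x⁵ + 3x⁴ − 5x³ − 42x² − 11x) ÷ lead(D) = 2x⁵ ÷ x³ = 2x². Subtract (2x²)·D = 2x⁵ + 8x⁴ + 16x³ − 2x². Remainder: −5x⁴ − 21x³ − 40x² − 11x.
Step 3: lead(−5x⁴ − 21x³ − 40x² − 11x) ÷ lead(D) = −5x⁴ ÷ x³ = −5x. Subtract (−5x)·D = −5x⁴ − 20x³ − 40x² + 5x. Remainder: −x³ − 16x.
Step 4: lead(−x³ − 16x) ÷ lead(D) = −x³ ÷ x³ = −1. Subtract (−1)·D = −x³ − 4x² − 8x + 1. Remainder: 4x² − 8x − 1.

Q(x) = −x³ + 2x² − 5x − 1; R(x) = 4x² − 8x − 1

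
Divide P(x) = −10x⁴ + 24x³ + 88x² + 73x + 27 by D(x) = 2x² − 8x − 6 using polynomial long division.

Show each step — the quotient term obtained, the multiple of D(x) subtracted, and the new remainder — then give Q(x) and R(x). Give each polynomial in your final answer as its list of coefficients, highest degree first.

Q = [-5, -8, -3]; R = [1, 9]

Step 1: lead(−10x⁴ + 24x³ + 88x² + 73x + 27) ÷ lead(D) = −10x⁴ ÷ 2x² = −5x². Subtract (−5x²)·D = −10x⁴ + 40x³ + 30x². Remainder: −16x³ + 58x² + 73x + 27.
Step 2: lead(−16x³ + 58x² + 73x + 27) ÷ lead(D) = −16x³ ÷ 2x² = −8x. Subtract (−8x)·D = −16x³ + 64x² + 48x. Remainder: −6x² + 25x + 27.
Step 3: lead(−6x² + 25x + 27) ÷ lead(D) = −6x² ÷ 2x² = −3. Subtract (−3)·D = −6x² + 24x + 18. Remainder: x + 9.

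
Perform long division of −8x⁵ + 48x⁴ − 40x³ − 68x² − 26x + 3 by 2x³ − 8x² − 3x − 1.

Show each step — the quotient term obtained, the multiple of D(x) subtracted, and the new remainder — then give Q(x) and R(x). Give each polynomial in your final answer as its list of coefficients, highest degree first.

Q = [-4, 8, 6]; R = [9]

Step 1: lead(−8x⁵ + 48x⁴ − 40x³ − 68x² − 26x + 3) ÷ lead(D) = −8x⁵ ÷ 2x³ = −4x². Subtract (−4x²)·D = −8x⁵ + 32x⁴ + 12x³ + 4x². Remainder: 16x⁴ − 52x³ − 72x² − 26x + 3.
Step 2: lead(16x⁴ − 52x³ − 72x² − 26x + 3) ÷ lead(D) = 16x⁴ ÷ 2x³ = 8x. Subtract (8x)·D = 16x⁴ − 64x³ − 24x² − 8x. Remainder: 12x³ − 48x² − 18x + 3.
Step 3: lead(12x³ − 48x² − 18x + 3) ÷ lead(D) = 12x³ ÷ 2x³ = 6. Subtract (6)·D = 12x³ − 48x² − 18x − 6. Remainder: 9.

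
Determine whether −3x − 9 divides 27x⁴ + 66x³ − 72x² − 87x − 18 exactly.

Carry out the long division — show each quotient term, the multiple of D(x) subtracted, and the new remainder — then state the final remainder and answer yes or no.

Step 1: lead(27x⁴ + 66x³ − 72x² − 87x − 18) ÷ lead(D) = 27x⁴ ÷ −3x = −9x³. Subtract (−9x³)·D = 27x⁴ + 81x³. Remainder: −15x³ − 72x² − 87x − 18.
Step 2: lead(−15x³ − 72x² − 87x − 18) ÷ lead(D) = −15x³ ÷ −3x = 5x². Subtract (5x²)·D = −15x³ − 45x². Remainder: −27x² − 87x − 18.
Step 3: lead(−27x² − 87x − 18) ÷ lead(D) = −27x² ÷ −3x = 9x. Subtract (9x)·D = −27x² − 81x. Remainder: −6x − 18.
Step 4: lead(−6x − 18) ÷ lead(D) = −6x ÷ −3x = 2. Subtract (2)·D = −6x − 18. Remainder: 0.

R(x) = 0, so D(x) is a factor of P(x). yes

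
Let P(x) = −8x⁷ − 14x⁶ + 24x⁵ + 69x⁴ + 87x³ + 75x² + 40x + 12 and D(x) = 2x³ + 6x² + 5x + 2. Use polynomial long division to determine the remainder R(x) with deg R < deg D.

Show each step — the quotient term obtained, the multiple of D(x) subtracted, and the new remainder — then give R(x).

R(x) = 0

Step 1: lead(−8x⁷ − 14x⁶ + 24x⁵ + 69x⁴ + 87x³ + 75x² + 40x + 12) ÷ lead(D) = −8x⁷ ÷ 2x³ = −4x⁴. Subtract (−4x⁴)·D = −8x⁷ − 24x⁶ − 20x⁵ − 8x⁴. Remainder: 10x⁶ + 44x⁵ + 77x⁴ + 87x³ + 75x² + 40x + 12.
Step 2: lead(10x⁶ + 44x⁵ + 77x⁴ + 87x³ + 75x² + 40x + 12) ÷ lead(D) = 10x⁶ ÷ 2x³ = 5x³. Subtract (5x³)·D = 10x⁶ + 30x⁵ + 25x⁴ + 10x³. Remainder: 14x⁵ + 52x⁴ + 77x³ + 75x² + 40x + 12.
Step 3: lead(14x⁵ + 52x⁴ + 77x³ + 75x² + 40x + 12) ÷ lead(D) = 14x⁵ ÷ 2x³ = 7x². Subtract (7x²)·D = 14x⁵ + 42x⁴ + 35x³ + 14x². Remainder: 10x⁴ + 42x³ + 61x² + 40x + 12.
Step 4: lead(10x⁴ + 42x³ + 61x² + 40x + 12) ÷ lead(D) = 10x⁴ ÷ 2x³ = 5x. Subtract (5x)·D = 10x⁴ + 30x³ + 25x² + 10x. Remainder: 12x³ + 36x² + 30x + 12.
Step 5: lead(12x³ + 36x² + 30x + 12) ÷ lead(D) = 12x³ ÷ 2x³ = 6. Subtract (6)·D = 12x³ + 36x² + 30x + 12. Remainder: 0.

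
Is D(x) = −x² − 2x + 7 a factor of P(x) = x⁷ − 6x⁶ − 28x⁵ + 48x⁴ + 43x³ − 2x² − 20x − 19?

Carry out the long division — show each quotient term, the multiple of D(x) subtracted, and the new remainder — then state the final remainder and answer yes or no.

R(x) = 9, so D(x) is not a factor of P(x). no

Step 1: lead(x⁷ − 6x⁶ − 28x⁵ + 48x⁴ + 43x³ − 2x² − 20x − 19) ÷ lead(D) = x⁷ ÷ −x² = −x⁵. Subtract (−x⁵)·D = x⁷ + 2x⁶ − 7x⁵. Remainder: −8x⁶ − 21x⁵ + 48x⁴ + 43x³ − 2x² − 20x − 19.
Step 2: lead(−8x⁶ − 21x⁵ + 48x⁴ + 43x³ − 2x² − 20x − 19) ÷ lead(D) = −8x⁶ ÷ −x² = 8x⁴. Subtract (8x⁴)·D = −8x⁶ − 16x⁵ + 56x⁴. Remainder: −5x⁵ − 8x⁴ + 43x³ − 2x² − 20x − 19.
Step 3: lead(−5x⁵ − 8x⁴ + 43x³ − 2x² − 20x − 19) ÷ lead(D) = −5x⁵ ÷ −x² = 5x³. Subtract (5x³)·D = −5x⁵ − 10x⁴ + 35x³. Remainder: 2x⁴ + 8x³ − 2x² − 20x − 19.
Step 4: lead(2x⁴ + 8x³ − 2x² − 20x − 19) ÷ lead(D) = 2x⁴ ÷ −x² = −2x². Subtract (−2x²)·D = 2x⁴ + 4x³ − 14x². Remainder: 4x³ + 12x² − 20x − 19.
Step 5: lead(4x³ + 12x² − 20x − 19) ÷ lead(D) = 4x³ ÷ −x² = −4x. Subtract (−4x)·D = 4x³ + 8x² − 28x. Remainder: 4x² + 8x − 19.
Step 6: lead(4x² + 8x − 19) ÷ lead(D) = 4x² ÷ −x² = −4. Subtract (−4)·D = 4x² + 8x − 28. Remainder: 9.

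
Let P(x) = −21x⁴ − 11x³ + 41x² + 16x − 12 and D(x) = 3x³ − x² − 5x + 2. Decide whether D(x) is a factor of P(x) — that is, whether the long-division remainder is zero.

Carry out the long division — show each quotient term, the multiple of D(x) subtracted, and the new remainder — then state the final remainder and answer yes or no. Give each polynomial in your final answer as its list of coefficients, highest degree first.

Step 1: lead(−21x⁴ − 11x³ + 41x² + 16x − 12) ÷ lead(D) = −21x⁴ ÷ 3x³ = −7x. Subtract (−7x)·D = −21x⁴ + 7x³ + 35x² − 14x. Remainder: −18x³ + 6x² + 30x − 12.
Step 2: lead(−18x³ + 6x² + 30x − 12) ÷ lead(D) = −18x³ ÷ 3x³ = −6. Subtract (−6)·D = −18x³ + 6x² + 30x − 12. Remainder: 0.

R = [0], so D(x) is a factor of P(x). yes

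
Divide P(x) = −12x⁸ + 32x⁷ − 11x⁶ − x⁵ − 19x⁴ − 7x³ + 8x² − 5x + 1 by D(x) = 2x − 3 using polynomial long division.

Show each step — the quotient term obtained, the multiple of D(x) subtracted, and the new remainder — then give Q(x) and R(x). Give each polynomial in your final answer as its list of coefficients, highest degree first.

Step 1: lead(−12x⁸ + 32x⁷ − 11x⁶ − x⁵ − 19x⁴ − 7x³ + 8x² − 5x + 1) ÷ lead(D) = −12x⁸ ÷ 2x = −6x⁷. Subtract (−6x⁷)·D = −12x⁸ + 18x⁷. Remainder: 14x⁷ − 11x⁶ − x⁵ − 19x⁴ − 7x³ + 8x² − 5x + 1.
Step 2: lead(14x⁷ − 11x⁶ − x⁵ − 19x⁴ − 7x³ + 8x² − 5x + 1) ÷ lead(D) = 14x⁷ ÷ 2x = 7x⁶. Subtract (7x⁶)·D = 14x⁷ − 21x⁶. Remainder: 10x⁶ − x⁵ − 19x⁴ − 7x³ + 8x² − 5x + 1.
Step 3: lead(10x⁶ − x⁵ − 19x⁴ − 7x³ + 8x² − 5x + 1) ÷ lead(D) = 10x⁶ ÷ 2x = 5x⁵. Subtract (5x⁵)·D = 10x⁶ − 15x⁵. Remainder: 14x⁵ − 19x⁴ − 7x³ + 8x² − 5x + 1.
Step 4: lead(14x⁵ − 19x⁴ − 7x³ + 8x² − 5x + 1) ÷ lead(D) = 14x⁵ ÷ 2x = 7x⁴. Subtract (7x⁴)·D = 14x⁵ − 21x⁴. Remainder: 2x⁴ − 7x³ + 8x² − 5x + 1.
Step 5: lead(2x⁴ − 7x³ + 8x² − 5x + 1) ÷ lead(D) = 2x⁴ ÷ 2x = x³. Subtract (x³)·D = 2x⁴ − 3x³. Remainder: −4x³ + 8x² − 5x + 1.
Step 6: lead(−4x³ + 8x² − 5x + 1) ÷ lead(D) = −4x³ ÷ 2x = −2x². Subtract (−2x²)·D = −4x³ + 6x². Remainder: 2x² − 5x + 1.
Step 7: lead(2x² − 5x + 1) ÷ lead(D) = 2x² ÷ 2x = x. Subtract (x)·D = 2x² − 3x. Remainder: −2x + 1.
Step 8: lead(−2x + 1) ÷ lead(D) = −2x ÷ 2x = −1. Subtract (−1)·D = −2x + 3. Remainder: −2.

Q = [-6, 7, 5, 7, 1, -2, 1, -1]; R = [-2]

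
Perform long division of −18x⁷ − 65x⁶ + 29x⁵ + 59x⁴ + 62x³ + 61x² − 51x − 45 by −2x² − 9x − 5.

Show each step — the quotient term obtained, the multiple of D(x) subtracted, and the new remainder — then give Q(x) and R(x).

Q(x) = 9x⁵ − 8x⁴ − x³ − 5x² − 6x + 9; R(x) = 0

Step 1: lead(−18x⁷ − 65x⁶ + 29x⁵ + 59x⁴ + 62x³ + 61x² − 51x − 45) ÷ lead(D) = −18x⁷ ÷ −2x² = 9x⁵. Subtract (9x⁵)·D = −18x⁷ − 81x⁶ − 45x⁵. Remainder: 16x⁶ + 74x⁵ + 59x⁴ + 62x³ + 61x² − 51x − 45.
Step 2: lead(16x⁶ + 74x⁵ + 59x⁴ + 62x³ + 61x² − 51x − 45) ÷ lead(D) = 16x⁶ ÷ −2x² = −8x⁴. Subtract (−8x⁴)·D = 16x⁶ + 72x⁵ + 40x⁴. Remainder: 2x⁵ + 19x⁴ + 62x³ + 61x² − 51x − 45.
Step 3: lead(2x⁵ + 19x⁴ + 62x³ + 61x² − 51x − 45) ÷ lead(D) = 2x⁵ ÷ −2x² = −x³. Subtract (−x³)·D = 2x⁵ + 9x⁴ + 5x³. Remainder: 10x⁴ + 57x³ + 61x² − 51x − 45.
Step 4: lead(10x⁴ + 57x³ + 61x² − 51x − 45) ÷ lead(D) = 10x⁴ ÷ −2x² = −5x². Subtract (−5x²)·D = 10x⁴ + 45x³ + 25x². Remainder: 12x³ + 36x² − 51x − 45.
Step 5: lead(12x³ + 36x² − 51x − 45) ÷ lead(D) = 12x³ ÷ −2x² = −6x. Subtract (−6x)·D = 12x³ + 54x² + 30x. Remainder: −18x² − 81x − 45.
Step 6: lead(−18x² − 81x − 45) ÷ lead(D) = −18x² ÷ −2x² = 9. Subtract (9)·D = −18x² − 81x − 45. Remainder: 0.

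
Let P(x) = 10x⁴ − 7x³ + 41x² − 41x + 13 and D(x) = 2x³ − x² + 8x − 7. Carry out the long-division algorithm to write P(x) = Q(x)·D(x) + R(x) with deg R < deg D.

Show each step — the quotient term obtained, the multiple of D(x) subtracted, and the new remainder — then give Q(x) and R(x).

Step 1: lead(10x⁴ − 7x³ + 41x² − 41x + 13) ÷ lead(D) = 10x⁴ ÷ 2x³ = 5x. Subtract (5x)·D = 10x⁴ − 5x³ + 40x² − 35x. Remainder: −2x³ + x² − 6x + 13.
Step 2: lead(−2x³ + x² − 6x + 13) ÷ lead(D) = −2x³ ÷ 2x³ = −1. Subtract (−1)·D = −2x³ + x² − 8x + 7. Remainder: 2x + 6.

Q(x) = 5x − 1; R(x) = 2x + 6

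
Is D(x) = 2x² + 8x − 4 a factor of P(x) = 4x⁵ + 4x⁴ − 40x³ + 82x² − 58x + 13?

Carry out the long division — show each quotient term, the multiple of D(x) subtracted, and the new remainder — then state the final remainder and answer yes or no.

Step 1: lead(4x⁵ + 4x⁴ − 40x³ + 82x² − 58x + 13) ÷ lead(D) = 4x⁵ ÷ 2x² = 2x³. Subtract (2x³)·D = 4x⁵ + 16x⁴ − 8x³. Remainder: −12x⁴ − 32x³ + 82x² − 58x + 13.
Step 2: lead(−12x⁴ − 32x³ + 82x² − 58x + 13) ÷ lead(D) = −12x⁴ ÷ 2x² = −6x². Subtract (−6x²)·D = −12x⁴ − 48x³ + 24x². Remainder: 16x³ + 58x² − 58x + 13.
Step 3: lead(16x³ + 58x² − 58x + 13) ÷ lead(D) = 16x³ ÷ 2x² = 8x. Subtract (8x)·D = 16x³ + 64x² − 32x. Remainder: −6x² − 26x + 13.
Step 4: lead(−6x² − 26x + 13) ÷ lead(D) = −6x² ÷ 2x² = −3. Subtract (−3)·D = −6x² − 24x + 12. Remainder: −2x + 1.

R(x) = −2x + 1, so D(x) is not a factor of P(x). no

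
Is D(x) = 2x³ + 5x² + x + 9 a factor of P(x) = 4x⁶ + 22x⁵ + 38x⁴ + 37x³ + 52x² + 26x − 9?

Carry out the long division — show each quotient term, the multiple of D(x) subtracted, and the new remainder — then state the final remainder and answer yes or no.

Step 1: lead(4x⁶ + 22x⁵ + 38x⁴ + 37x³ + 52x² + 26x − 9) ÷ lead(D) = 4x⁶ ÷ 2x³ = 2x³. Subtract (2x³)·D = 4x⁶ + 10x⁵ + 2x⁴ + 18x³. Remainder: 12x⁵ + 36x⁴ + 19x³ + 52x² + 26x − 9.
Step 2: lead(12x⁵ + 36x⁴ + 19x³ + 52x² + 26x − 9) ÷ lead(D) = 12x⁵ ÷ 2x³ = 6x². Subtract (6x²)·D = 12x⁵ + 30x⁴ + 6x³ + 54x². Remainder: 6x⁴ + 13x³ − 2x² + 26x − 9.
Step 3: lead(6x⁴ + 13x³ − 2x² + 26x − 9) ÷ lead(D) = 6x⁴ ÷ 2x³ = 3x. Subtract (3x)·D = 6x⁴ + 15x³ + 3x² + 27x. Remainder: −2x³ − 5x² − x − 9.
Step 4: lead(−2x³ − 5x² − x − 9) ÷ lead(D) = −2x³ ÷ 2x³ = −1. Subtract (−1)·D = −2x³ − 5x² − x − 9. Remainder: 0.

R(x) = 0, so D(x) is a factor of P(x). yes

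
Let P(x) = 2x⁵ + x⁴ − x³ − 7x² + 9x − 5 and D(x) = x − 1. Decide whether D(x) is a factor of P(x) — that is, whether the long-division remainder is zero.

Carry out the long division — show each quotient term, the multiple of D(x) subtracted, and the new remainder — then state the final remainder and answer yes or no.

R(x) = −1, so D(x) is not a factor of P(x). no

Step 1: lead(2x⁵ + x⁴ − x³ − 7x² + 9x − 5) ÷ lead(D) = 2x⁵ ÷ x = 2x⁴. Subtract (2x⁴)·D = 2x⁵ − 2x⁴. Remainder: 3x⁴ − x³ − 7x² + 9x − 5.
Step 2: lead(3x⁴ − x³ − 7x² + 9x − 5) ÷ lead(D) = 3x⁴ ÷ x = 3x³. Subtract (3x³)·D = 3x⁴ − 3x³. Remainder: 2x³ − 7x² + 9x − 5.
Step 3: lead(2x³ − 7x² + 9x − 5) ÷ lead(D) = 2x³ ÷ x = 2x². Subtract (2x²)·D = 2x³ − 2x². Remainder: −5x² + 9x − 5.
Step 4: lead(−5x² + 9x − 5) ÷ lead(D) = −5x² ÷ x = −5x. Subtract (−5x)·D = −5x² + 5x. Remainder: 4x − 5.
Step 5: lead(4x − 5) ÷ lead(D) = 4x ÷ x = 4. Subtract (4)·D = 4x − 4. Remainder: −1.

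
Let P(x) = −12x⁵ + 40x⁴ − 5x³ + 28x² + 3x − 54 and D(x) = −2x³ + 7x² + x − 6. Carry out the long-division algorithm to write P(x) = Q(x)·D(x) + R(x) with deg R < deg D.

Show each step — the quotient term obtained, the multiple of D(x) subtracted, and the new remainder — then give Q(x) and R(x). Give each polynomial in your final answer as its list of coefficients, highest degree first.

Q = [6, 1, 9]; R = [0]

Step 1: lead(−12x⁵ + 40x⁴ − 5x³ + 28x² + 3x − 54) ÷ lead(D) = −12x⁵ ÷ −2x³ = 6x². Subtract (6x²)·D = −12x⁵ + 42x⁴ + 6x³ − 36x². Remainder: −2x⁴ − 11x³ + 64x² + 3x − 54.
Step 2: lead(−2x⁴ − 11x³ + 64x² + 3x − 54) ÷ lead(D) = −2x⁴ ÷ −2x³ = x. Subtract (x)·D = −2x⁴ + 7x³ + x² − 6x. Remainder: −18x³ + 63x² + 9x − 54.
Step 3: lead(−18x³ + 63x² + 9x − 54) ÷ lead(D) = −18x³ ÷ −2x³ = 9. Subtract (9)·D = −18x³ + 63x² + 9x − 54. Remainder: 0.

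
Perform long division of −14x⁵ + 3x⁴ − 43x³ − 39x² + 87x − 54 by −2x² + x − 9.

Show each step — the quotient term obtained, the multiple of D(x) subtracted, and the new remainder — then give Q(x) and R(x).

Q(x) = 7x³ + 2x² − 9x + 6; R(x) = 0

Step 1: lead(−14x⁵ + 3x⁴ − 43x³ − 39x² + 87x − 54) ÷ lead(D) = −14x⁵ ÷ −2x² = 7x³. Subtract (7x³)·D = −14x⁵ + 7x⁴ − 63x³. Remainder: −4x⁴ + 20x³ − 39x² + 87x − 54.
Step 2: lead(−4x⁴ + 20x³ − 39x² + 87x − 54) ÷ lead(D) = −4x⁴ ÷ −2x² = 2x². Subtract (2x²)·D = −4x⁴ + 2x³ − 18x². Remainder: 18x³ − 21x² + 87x − 54.
Step 3: lead(18x³ − 21x² + 87x − 54) ÷ lead(D) = 18x³ ÷ −2x² = −9x. Subtract (−9x)·D = 18x³ − 9x² + 81x. Remainder: −12x² + 6x − 54.
Step 4: lead(−12x² + 6x − 54) ÷ lead(D) = −12x² ÷ −2x² = 6. Subtract (6)·D = −12x² + 6x − 54. Remainder: 0.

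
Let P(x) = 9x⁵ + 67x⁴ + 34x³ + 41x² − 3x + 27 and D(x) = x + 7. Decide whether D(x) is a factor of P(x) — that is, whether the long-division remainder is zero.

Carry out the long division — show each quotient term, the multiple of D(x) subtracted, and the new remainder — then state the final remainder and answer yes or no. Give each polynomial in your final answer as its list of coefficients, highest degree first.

R = [-1], so D(x) is not a factor of P(x). no

Step 1: lead(9x⁵ + 67x⁴ + 34x³ + 41x² − 3x + 27) ÷ lead(D) = 9x⁵ ÷ x = 9x⁴. Subtract (9x⁴)·D = 9x⁵ + 63x⁴. Remainder: 4x⁴ + 34x³ + 41x² − 3x + 27.
Step 2: lead(4x⁴ + 34x³ + 41x² − 3x + 27) ÷ lead(D) = 4x⁴ ÷ x = 4x³. Subtract (4x³)·D = 4x⁴ + 28x³. Remainder: 6x³ + 41x² − 3x + 27.
Step 3: lead(6x³ + 41x² − 3x + 27) ÷ lead(D) = 6x³ ÷ x = 6x². Subtract (6x²)·D = 6x³ + 42x². Remainder: −x² − 3x + 27.
Step 4: lead(−x² − 3x + 27) ÷ lead(D) = −x² ÷ x = −x. Subtract (−x)·D = −x² − 7x. Remainder: 4x + 27.
Step 5: lead(4x + 27) ÷ lead(D) = 4x ÷ x = 4. Subtract (4)·D = 4x + 28. Remainder: −1.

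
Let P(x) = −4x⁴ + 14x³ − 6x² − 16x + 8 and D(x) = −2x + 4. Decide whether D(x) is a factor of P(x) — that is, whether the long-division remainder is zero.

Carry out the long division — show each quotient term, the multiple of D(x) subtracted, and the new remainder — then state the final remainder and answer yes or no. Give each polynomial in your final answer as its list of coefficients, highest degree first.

R = [0], so D(x) is a factor of P(x). yes

Step 1: lead(−4x⁴ + 14x³ − 6x² − 16x + 8) ÷ lead(D) = −4x⁴ ÷ −2x = 2x³. Subtract (2x³)·D = −4x⁴ + 8x³. Remainder: 6x³ − 6x² − 16x + 8.
Step 2: lead(6x³ − 6x² − 16x + 8) ÷ lead(D) = 6x³ ÷ −2x = −3x². Subtract (−3x²)·D = 6x³ − 12x². Remainder: 6x² − 16x + 8.
Step 3: lead(6x² − 16x + 8) ÷ lead(D) = 6x² ÷ −2x = −3x. Subtract (−3x)·D = 6x² − 12x. Remainder: −4x + 8.
Step 4: lead(−4x + 8) ÷ lead(D) = −4x ÷ −2x = 2. Subtract (2)·D = −4x + 8. Remainder: 0.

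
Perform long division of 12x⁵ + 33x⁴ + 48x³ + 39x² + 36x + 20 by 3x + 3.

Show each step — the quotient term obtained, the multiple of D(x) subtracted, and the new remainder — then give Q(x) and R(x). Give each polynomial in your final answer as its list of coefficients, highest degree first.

Q = [4, 7, 9, 4, 8]; R = [-4]

Step 1: lead(12x⁵ + 33x⁴ + 48x³ + 39x² + 36x + 20) ÷ lead(D) = 12x⁵ ÷ 3x = 4x⁴. Subtract (4x⁴)·D = 12x⁵ + 12x⁴. Remainder: 21x⁴ + 48x³ + 39x² + 36x + 20.
Step 2: lead(21x⁴ + 48x³ + 39x² + 36x + 20) ÷ lead(D) = 21x⁴ ÷ 3x = 7x³. Subtract (7x³)·D = 21x⁴ + 21x³. Remainder: 27x³ + 39x² + 36x + 20.
Step 3: lead(27x³ + 39x² + 36x + 20) ÷ lead(D) = 27x³ ÷ 3x = 9x². Subtract (9x²)·D = 27x³ + 27x². Remainder: 12x² + 36x + 20.
Step 4: lead(12x² + 36x + 20) ÷ lead(D) = 12x² ÷ 3x = 4x. Subtract (4x)·D = 12x² + 12x. Remainder: 24x + 20.
Step 5: lead(24x + 20) ÷ lead(D) = 24x ÷ 3x = 8. Subtract (8)·D = 24x + 24. Remainder: −4.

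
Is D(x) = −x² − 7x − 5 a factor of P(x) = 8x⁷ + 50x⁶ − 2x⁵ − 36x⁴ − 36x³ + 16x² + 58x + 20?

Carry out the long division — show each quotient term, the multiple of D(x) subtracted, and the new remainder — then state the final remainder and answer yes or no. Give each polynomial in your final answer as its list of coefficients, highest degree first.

Step 1: lead(8x⁷ + 50x⁶ − 2x⁵ − 36x⁴ − 36x³ + 16x² + 58x + 20) ÷ lead(D) = 8x⁷ ÷ −x² = −8x⁵. Subtract (−8x⁵)·D = 8x⁷ + 56x⁶ + 40x⁵. Remainder: −6x⁶ − 42x⁵ − 36x⁴ − 36x³ + 16x² + 58x + 20.
Step 2: lead(−6x⁶ − 42x⁵ − 36x⁴ − 36x³ + 16x² + 58x + 20) ÷ lead(D) = −6x⁶ ÷ −x² = 6x⁴. Subtract (6x⁴)·D = −6x⁶ − 42x⁵ − 30x⁴. Remainder: −6x⁴ − 36x³ + 16x² + 58x + 20.
Step 3: lead(−6x⁴ − 36x³ + 16x² + 58x + 20) ÷ lead(D) = −6x⁴ ÷ −x² = 6x². Subtract (6x²)·D = −6x⁴ − 42x³ − 30x². Remainder: 6x³ + 46x² + 58x + 20.
Step 4: lead(6x³ + 46x² + 58x + 20) ÷ lead(D) = 6x³ ÷ −x² = −6x. Subtract (−6x)·D = 6x³ + 42x² + 30x. Remainder: 4x² + 28x + 20.
Step 5: lead(4x² + 28x + 20) ÷ lead(D) = 4x² ÷ −x² = −4. Subtract (−4)·D = 4x² + 28x + 20. Remainder: 0.

R = [0], so D(x) is a factor of P(x). yes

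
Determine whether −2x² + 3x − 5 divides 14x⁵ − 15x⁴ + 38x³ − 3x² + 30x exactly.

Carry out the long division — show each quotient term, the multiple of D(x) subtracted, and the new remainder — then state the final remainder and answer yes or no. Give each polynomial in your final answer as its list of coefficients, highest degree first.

R = [0], so D(x) is a factor of P(x). yes

Step 1: lead(14x⁵ − 15x⁴ + 38x³ − 3x² + 30x) ÷ lead(D) = 14x⁵ ÷ −2x² = −7x³. Subtract (−7x³)·D = 14x⁵ − 21x⁴ + 35x³. Remainder: 6x⁴ + 3x³ − 3x² + 30x.
Step 2: lead(6x⁴ + 3x³ − 3x² + 30x) ÷ lead(D) = 6x⁴ ÷ −2x² = −3x². Subtract (−3x²)·D = 6x⁴ − 9x³ + 15x². Remainder: 12x³ − 18x² + 30x.
Step 3: lead(12x³ − 18x² + 30x) ÷ lead(D) = 12x³ ÷ −2x² = −6x. Subtract (−6x)·D = 12x³ − 18x² + 30x. Remainder: 0.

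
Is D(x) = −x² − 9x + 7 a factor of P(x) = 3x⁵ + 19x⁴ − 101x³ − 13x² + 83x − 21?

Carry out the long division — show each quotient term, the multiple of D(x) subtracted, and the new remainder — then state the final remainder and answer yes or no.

R(x) = 0, so D(x) is a factor of P(x). yes

Step 1: lead(3x⁵ + 19x⁴ − 101x³ − 13x² + 83x − 21) ÷ lead(D) = 3x⁵ ÷ −x² = −3x³. Subtract (−3x³)·D = 3x⁵ + 27x⁴ − 21x³. Remainder: −8x⁴ − 80x³ − 13x² + 83x − 21.
Step 2: lead(−8x⁴ − 80x³ − 13x² + 83x − 21) ÷ lead(D) = −8x⁴ ÷ −x² = 8x². Subtract (8x²)·D = −8x⁴ − 72x³ + 56x². Remainder: −8x³ − 69x² + 83x − 21.
Step 3: lead(−8x³ − 69x² + 83x − 21) ÷ lead(D) = −8x³ ÷ −x² = 8x. Subtract (8x)·D = −8x³ − 72x² + 56x. Remainder: 3x² + 27x − 21.
Step 4: lead(3x² + 27x − 21) ÷ lead(D) = 3x² ÷ −x² = −3. Subtract (−3)·D = 3x² + 27x − 21. Remainder: 0.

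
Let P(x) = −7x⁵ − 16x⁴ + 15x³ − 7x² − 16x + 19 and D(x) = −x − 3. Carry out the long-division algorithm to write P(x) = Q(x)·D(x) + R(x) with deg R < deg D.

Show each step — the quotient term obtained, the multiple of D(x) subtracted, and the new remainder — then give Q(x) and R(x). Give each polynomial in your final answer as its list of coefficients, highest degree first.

Step 1: lead(−7x⁵ − 16x⁴ + 15x³ − 7x² − 16x + 19) ÷ lead(D) = −7x⁵ ÷ −x = 7x⁴. Subtract (7x⁴)·D = −7x⁵ − 21x⁴. Remainder: 5x⁴ + 15x³ − 7x² − 16x + 19.
Step 2: lead(5x⁴ + 15x³ − 7x² − 16x + 19) ÷ lead(D) = 5x⁴ ÷ −x = −5x³. Subtract (−5x³)·D = 5x⁴ + 15x³. Remainder: −7x² − 16x + 19.
Step 3: lead(−7x² − 16x + 19) ÷ lead(D) = −7x² ÷ −x = 7x. Subtract (7x)·D = −7x² − 21x. Remainder: 5x + 19.
Step 4: lead(5x + 19) ÷ lead(D) = 5x ÷ −x = −5. Subtract (−5)·D = 5x + 15. Remainder: 4.

Q = [7, -5, 0, 7, -5]; R = [4]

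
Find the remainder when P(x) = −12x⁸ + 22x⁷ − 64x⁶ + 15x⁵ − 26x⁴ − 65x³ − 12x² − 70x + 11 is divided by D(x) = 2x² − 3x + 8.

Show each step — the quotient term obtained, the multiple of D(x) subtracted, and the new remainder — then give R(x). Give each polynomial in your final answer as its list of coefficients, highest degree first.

Step 1: lead(−12x⁸ + 22x⁷ − 64x⁶ + 15x⁵ − 26x⁴ − 65x³ − 12x² − 70x + 11) ÷ lead(D) = −12x⁸ ÷ 2x² = −6x⁶. Subtract (−6x⁶)·D = −12x⁸ + 18x⁷ − 48x⁶. Remainder: 4x⁷ − 16x⁶ + 15x⁵ − 26x⁴ − 65x³ − 12x² − 70x + 11.
Step 2: lead(4x⁷ − 16x⁶ + 15x⁵ − 26x⁴ − 65x³ − 12x² − 70x + 11) ÷ lead(D) = 4x⁷ ÷ 2x² = 2x⁵. Subtract (2x⁵)·D = 4x⁷ − 6x⁶ + 16x⁵. Remainder: −10x⁶ − x⁵ − 26x⁴ − 65x³ − 12x² − 70x + 11.
Step 3: lead(−10x⁶ − x⁵ − 26x⁴ − 65x³ − 12x² − 70x + 11) ÷ lead(D) = −10x⁶ ÷ 2x² = −5x⁴. Subtract (−5x⁴)·D = −10x⁶ + 15x⁵ − 40x⁴. Remainder: −16x⁵ + 14x⁴ − 65x³ − 12x² − 70x + 11.
Step 4: lead(−16x⁵ + 14x⁴ − 65x³ − 12x² − 70x + 11) ÷ lead(D) = −16x⁵ ÷ 2x² = −8x³. Subtract (−8x³)·D = −16x⁵ + 24x⁴ − 64x³. Remainder: −10x⁴ − x³ − 12x² − 70x + 11.
Step 5: lead(−10x⁴ − x³ − 12x² − 70x + 11) ÷ lead(D) = −10x⁴ ÷ 2x² = −5x². Subtract (−5x²)·D = −10x⁴ + 15x³ − 40x². Remainder: −16x³ + 28x² − 70x + 11.
Step 6: lead(−16x³ + 28x² − 70x + 11) ÷ lead(D) = −16x³ ÷ 2x² = −8x. Subtract (−8x)·D = −16x³ + 24x² − 64x. Remainder: 4x² − 6x + 11.
Step 7: lead(4x² − 6x + 11) ÷ lead(D) = 4x² ÷ 2x² = 2. Subtract (2)·D = 4x² − 6x + 16. Remainder: −5.

R = [-5]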